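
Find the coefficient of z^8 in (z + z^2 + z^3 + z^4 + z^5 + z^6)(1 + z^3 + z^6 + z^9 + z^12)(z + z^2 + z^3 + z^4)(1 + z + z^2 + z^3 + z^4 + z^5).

31

(z + z^2 + z^3 + z^4 + z^5 + z^6) has coefficients 0,1,1,1,1,1,1 for degrees 0…6.
(1 + z^3 + z^6 + z^9 + z^12) has coefficients 1,0,0,1,0,0,1,0,0 for degrees 0…8.
Multiplying by (z + z^2 + z^3 + z^4) gives running coefficients 0,1,1,1,2,1,1,2,1 for degrees 0…8.
Finally multiplying by (1 + z + z^2 + z^3 + z^4 + z^5), the product of all factors after the first has coefficients 0,1,2,3,5,6,7,8,8 for degrees 0…8.
[z^8] = 1·8 + 1·7 + 1·6 + 1·5 + 1·3 + 1·2 = 31.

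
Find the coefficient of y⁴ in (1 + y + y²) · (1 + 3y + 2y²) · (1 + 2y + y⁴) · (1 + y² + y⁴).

(1 + y + y²) has coefficients 1,1,1 for degrees 0…2.
(1 + 3y + 2y²) has coefficients 1,3,2,0,0 for degrees 0…4.
Multiplying by (1 + 2y + y⁴) gives running coefficients 1,5,8,4,1 for degrees 0…4.
Finally multiplying by (1 + y² + y⁴), the product of all factors after the first has coefficients 1,5,9,9,10 for degrees 0…4.
[y⁴] = 1·10 + 1·9 + 1·9 = 28.

28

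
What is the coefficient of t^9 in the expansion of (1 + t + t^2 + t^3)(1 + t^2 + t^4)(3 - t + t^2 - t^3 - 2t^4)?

-4

(1 + t + t^2 + t^3) has coefficients 1,1,1,1 for degrees 0…3.
(1 + t^2 + t^4) has coefficients 1,0,1,0,1,0,0,0,0,0 for degrees 0…9.
Finally multiplying by (3 - t + t^2 - t^3 - 2t^4), the product of all factors after the first has coefficients 3,-1,4,-2,2,-2,-1,-1,-2,0 for degrees 0…9.
[t^9] = 1·0 + 1·(-2) + 1·(-1) + 1·(-1) = -4.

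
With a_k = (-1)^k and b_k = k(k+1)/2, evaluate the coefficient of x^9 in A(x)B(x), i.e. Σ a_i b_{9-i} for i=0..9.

25

The convolution is the t^9 coefficient of A(t)B(t).
Σ = 1·45 − 1·36 + 1·28 − 1·21 + 1·15 − 1·10 + 1·6 − 1·3 + 1·1 − 1·0 = 25.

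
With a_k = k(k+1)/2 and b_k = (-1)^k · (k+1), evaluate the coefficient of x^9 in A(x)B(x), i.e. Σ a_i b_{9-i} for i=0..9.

15

The convolution is the x^9 coefficient of A(x)B(x).
Σ = 0·(-10) + 1·9 + 3·(-8) + 6·7 + 10·(-6) + 15·5 + 21·(-4) + 28·3 + 36·(-2) + 45·1 = 15.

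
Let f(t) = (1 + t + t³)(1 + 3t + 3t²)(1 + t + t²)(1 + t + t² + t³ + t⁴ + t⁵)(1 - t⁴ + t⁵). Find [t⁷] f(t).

(1 + t + t³) has coefficients 1,1,0,1 for degrees 0…3.
(1 + 3t + 3t²) has coefficients 1,3,3,0,0,0,0,0 for degrees 0…7.
Multiplying by (1 + t + t²) gives running coefficients 1,4,7,6,3,0,0,0 for degrees 0…7.
Multiplying by (1 + t + t² + t³ + t⁴ + t⁵) gives running coefficients 1,5,12,18,21,21,20,16 for degrees 0…7.
Finally multiplying by (1 - t⁴ + t⁵), the product of all factors after the first has coefficients 1,5,12,18,20,17,13,10 for degrees 0…7.
[t⁷] = 1·10 + 1·13 + 1·20 = 43.

43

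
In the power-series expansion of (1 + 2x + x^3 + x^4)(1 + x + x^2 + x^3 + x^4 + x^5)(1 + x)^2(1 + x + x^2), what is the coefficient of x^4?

39

(1 + 2x + x^3 + x^4) has coefficients 1,2,0,1,1 for degrees 0…4.
(1 + x + x^2 + x^3 + x^4 + x^5) has coefficients 1,1,1,1,1 for degrees 0…4.
Multiplying by (1 + x)^2 gives running coefficients 1,3,4,4,4 for degrees 0…4.
Finally multiplying by (1 + x + x^2), the product of all factors after the first has coefficients 1,4,8,11,12 for degrees 0…4.
[x^4] = 1·12 + 2·11 + 1·4 + 1·1 = 39.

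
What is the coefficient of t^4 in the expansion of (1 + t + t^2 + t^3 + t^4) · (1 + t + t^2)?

3

(1 + t + t^2 + t^3 + t^4) has coefficients 1,1,1,1,1 for degrees 0…4.
(1 + t + t^2) has coefficients 1,1,1,0,0 for degrees 0…4.
[t^4] = 1·0 + 1·0 + 1·1 + 1·1 + 1·1 = 3.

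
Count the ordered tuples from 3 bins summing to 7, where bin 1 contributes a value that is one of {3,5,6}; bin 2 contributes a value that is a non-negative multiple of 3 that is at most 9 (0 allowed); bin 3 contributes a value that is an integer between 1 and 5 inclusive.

The generating function for the choices is (q³ + q⁵ + q⁶)·(1 + q³ + q⁶ + q⁹)·(q + q² + q³ + q⁴ + q⁵); the count is [q⁷].
(q³ + q⁵ + q⁶) has coefficients 0,0,0,1,0,1,1 for degrees 0…6.
(1 + q³ + q⁶ + q⁹) has coefficients 1,0,0,1,0,0,1,0 for degrees 0…7.
Finally multiplying by (q + q² + q³ + q⁴ + q⁵), the product of all factors after the first has coefficients 0,1,1,1,2,2,1,2 for degrees 0…7.
[q⁷] = 1·2 + 1·1 + 1·1 = 4.

4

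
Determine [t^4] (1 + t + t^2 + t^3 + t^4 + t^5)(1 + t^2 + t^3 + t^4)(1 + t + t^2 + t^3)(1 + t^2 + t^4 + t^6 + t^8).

15

(1 + t + t^2 + t^3 + t^4 + t^5) has coefficients 1,1,1,1,1 for degrees 0…4.
(1 + t^2 + t^3 + t^4) has coefficients 1,0,1,1,1 for degrees 0…4.
Multiplying by (1 + t + t^2 + t^3) gives running coefficients 1,1,2,3,3 for degrees 0…4.
Finally multiplying by (1 + t^2 + t^4 + t^6 + t^8), the product of all factors after the first has coefficients 1,1,3,4,6 for degrees 0…4.
[t^4] = 1·6 + 1·4 + 1·3 + 1·1 + 1·1 = 15.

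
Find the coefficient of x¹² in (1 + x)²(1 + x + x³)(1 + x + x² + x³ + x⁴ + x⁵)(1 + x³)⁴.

(1 + x)² has coefficients 1,2,1 for degrees 0…2.
(1 + x + x³) has coefficients 1,1,0,1,0,0,0,0,0,0,0,0,0 for degrees 0…12.
Multiplying by (1 + x + x² + x³ + x⁴ + x⁵) gives running coefficients 1,2,2,3,3,3,2,1,1,0,0,0,0 for degrees 0…12.
Finally multiplying by (1 + x³)⁴, the product of all factors after the first has coefficients 1,2,2,7,11,11,20,25,25,30,30,30,25 for degrees 0…12.
[x¹²] = 1·25 + 2·30 + 1·30 = 115.

115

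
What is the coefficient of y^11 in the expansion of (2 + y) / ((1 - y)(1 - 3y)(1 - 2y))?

Partial fractions give a closed form: a_n = (3/2)·1^n + (21/2)·3^n + (-10)·2^n.
At n = 11: a_11 = 1839565.

1839565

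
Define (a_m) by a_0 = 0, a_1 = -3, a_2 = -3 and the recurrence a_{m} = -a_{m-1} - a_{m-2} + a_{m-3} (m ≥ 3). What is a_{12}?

The ordinary generating function has denominator 1 + z + z^2 - z^3.
Iterating the recurrence: a_0,…,a_{12} = 0, -3, -3, 6, -6, -3, 15, -18, 0, 33, -51, 18, 66.

66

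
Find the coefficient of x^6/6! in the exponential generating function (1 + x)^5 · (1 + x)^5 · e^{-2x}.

The EGF product rule gives c_6 = Σ_{k_1+k_2+k_3=6} C(6; k_1,k_2,k_3) · ∏ g_i(k_i), where (1+x)^5 gives the falling factorial (5)_k; (1+x)^5 gives the falling factorial (5)_k; e^{-2x} gives (-2)^k.
g_1(k) for k = 0…6: 1, 5, 20, 60, 120, 120, 0.
g_2(k) for k = 0…6: 1, 5, 20, 60, 120, 120, 0.
g_3(k) for k = 0…6: 1, -2, 4, -8, 16, -32, 64.
First combine the last two factors: h(k) = Σ_j C(k,j)·g_2(j)·g_3(k−j) for k = 0…6: 1, 3, 4, -8, -24, 88, 64.
c_6 = Σ_k C(6,k)·g_1(k)·h(6−k) = 1·1·64 + 6·5·88 + 15·20·(-24) + 20·60·(-8) + 15·120·4 + 6·120·3 = 64 + 2640 − 7200 − 9600 + 7200 + 2160 = -4736.

-4736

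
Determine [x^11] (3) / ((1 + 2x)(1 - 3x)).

Partial fractions give a closed form: a_n = (6/5)·(-2)^n + (9/5)·3^n.
At n = 11: a_11 = 316407.

316407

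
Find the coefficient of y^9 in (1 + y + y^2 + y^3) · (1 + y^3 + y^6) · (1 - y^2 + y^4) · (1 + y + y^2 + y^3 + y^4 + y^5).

(1 + y + y^2 + y^3) has coefficients 1,1,1,1 for degrees 0…3.
(1 + y^3 + y^6) has coefficients 1,0,0,1,0,0,1,0,0,0 for degrees 0…9.
Multiplying by (1 - y^2 + y^4) gives running coefficients 1,0,-1,1,1,-1,1,1,-1,0 for degrees 0…9.
Finally multiplying by (1 + y + y^2 + y^3 + y^4 + y^5), the product of all factors after the first has coefficients 1,1,0,1,2,1,1,2,2,1 for degrees 0…9.
[y^9] = 1·1 + 1·2 + 1·2 + 1·1 = 6.

6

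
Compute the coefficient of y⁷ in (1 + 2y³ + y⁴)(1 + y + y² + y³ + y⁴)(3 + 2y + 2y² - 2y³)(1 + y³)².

54

(1 + 2y³ + y⁴) has coefficients 1,0,0,2,1 for degrees 0…4.
(1 + y + y² + y³ + y⁴) has coefficients 1,1,1,1,1,0,0,0 for degrees 0…7.
Multiplying by (3 + 2y + 2y² - 2y³) gives running coefficients 3,5,7,5,5,2,0,-2 for degrees 0…7.
Finally multiplying by (1 + y³)², the product of all factors after the first has coefficients 3,5,7,11,15,16,13,13 for degrees 0…7.
[y⁷] = 1·13 + 2·15 + 1·11 = 54.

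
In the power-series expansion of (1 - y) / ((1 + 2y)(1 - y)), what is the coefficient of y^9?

Partial fractions give a closed form: a_n = (1)·(-2)^n.
At n = 9: a_9 = -512.

-512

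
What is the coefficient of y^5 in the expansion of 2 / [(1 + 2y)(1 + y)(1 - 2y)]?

-42

Partial fractions give a closed form: a_n = (2)·(-2)^n + (-2/3)·(-1)^n + (2/3)·2^n.
At n = 5: a_5 = -42.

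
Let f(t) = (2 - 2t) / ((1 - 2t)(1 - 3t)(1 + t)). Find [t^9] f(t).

58366

Partial fractions give a closed form: a_n = (-4/3)·2^n + (3)·3^n + (1/3)·(-1)^n.
At n = 9: a_9 = 58366.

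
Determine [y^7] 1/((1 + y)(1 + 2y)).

-255

The denominator gives the recurrence a_n = −3a_(n−1) − 2a_(n−2) for n ≥ 2; the numerator fixes a_0 = 1, a_1 = -3.
Iterating: 1, -3, 7, -15, 31, -63, 127, -255, so a_7 = -255.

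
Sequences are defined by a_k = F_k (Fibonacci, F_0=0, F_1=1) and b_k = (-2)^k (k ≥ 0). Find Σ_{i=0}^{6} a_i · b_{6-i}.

-22

This is [x^6] in the product of the two ordinary generating functions.
Σ = 0·64 + 1·(-32) + 1·16 + 2·(-8) + 3·4 + 5·(-2) + 8·1 = -22.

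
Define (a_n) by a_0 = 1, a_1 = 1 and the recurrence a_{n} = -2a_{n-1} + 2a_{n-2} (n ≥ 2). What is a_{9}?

The ordinary generating function has denominator 1 + 2z - 2z^2.
Iterating the recurrence: a_0,…,a_{9} = 1, 1, 0, 2, -4, 12, -32, 88, -240, 656.

656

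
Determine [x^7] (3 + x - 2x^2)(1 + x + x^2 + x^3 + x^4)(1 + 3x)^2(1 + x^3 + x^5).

64

(3 + x - 2x^2) has coefficients 3,1,-2 for degrees 0…2.
(1 + x + x^2 + x^3 + x^4) has coefficients 1,1,1,1,1,0,0,0 for degrees 0…7.
Multiplying by (1 + 3x)^2 gives running coefficients 1,7,16,16,16,15,9,0 for degrees 0…7.
Finally multiplying by (1 + x^3 + x^5), the product of all factors after the first has coefficients 1,7,16,17,23,32,32,32 for degrees 0…7.
[x^7] = 3·32 + 1·32 − 2·32 = 64.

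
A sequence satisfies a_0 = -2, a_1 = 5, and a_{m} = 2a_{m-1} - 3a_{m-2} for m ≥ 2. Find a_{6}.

-116

The ordinary generating function has denominator 1 - 2x + 3x^2.
Iterating the recurrence: a_0,…,a_{6} = -2, 5, 16, 17, -14, -79, -116.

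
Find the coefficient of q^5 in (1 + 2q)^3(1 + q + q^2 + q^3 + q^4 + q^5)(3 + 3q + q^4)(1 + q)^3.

1150

(1 + 2q)^3 has coefficients 1,6,12,8 for degrees 0…3.
(1 + q + q^2 + q^3 + q^4 + q^5) has coefficients 1,1,1,1,1,1 for degrees 0…5.
Multiplying by (3 + 3q + q^4) gives running coefficients 3,6,6,6,7,7 for degrees 0…5.
Finally multiplying by (1 + q)^3, the product of all factors after the first has coefficients 3,15,33,45,49,52 for degrees 0…5.
[q^5] = 1·52 + 6·49 + 12·45 + 8·33 = 1150.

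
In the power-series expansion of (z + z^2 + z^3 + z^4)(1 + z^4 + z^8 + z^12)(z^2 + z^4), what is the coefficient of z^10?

2

(z + z^2 + z^3 + z^4) has coefficients 0,1,1,1,1 for degrees 0…4.
(1 + z^4 + z^8 + z^12) has coefficients 1,0,0,0,1,0,0,0,1,0,0 for degrees 0…10.
Finally multiplying by (z^2 + z^4), the product of all factors after the first has coefficients 0,0,1,0,1,0,1,0,1,0,1 for degrees 0…10.
[z^10] = 1·0 + 1·1 + 1·0 + 1·1 = 2.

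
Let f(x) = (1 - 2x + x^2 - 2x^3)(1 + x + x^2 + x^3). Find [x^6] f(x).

(1 - 2x + x^2 - 2x^3) has coefficients 1,-2,1,-2 for degrees 0…3.
(1 + x + x^2 + x^3) has coefficients 1,1,1,1,0,0,0 for degrees 0…6.
[x^6] = 1·0 − 2·0 + 1·0 − 2·1 = -2.

-2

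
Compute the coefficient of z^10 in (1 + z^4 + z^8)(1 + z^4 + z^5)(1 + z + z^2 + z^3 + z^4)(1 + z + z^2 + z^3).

(1 + z^4 + z^8) has coefficients 1,0,0,0,1,0,0,0,1 for degrees 0…8.
(1 + z^4 + z^5) has coefficients 1,0,0,0,1,1,0,0,0,0,0 for degrees 0…10.
Multiplying by (1 + z + z^2 + z^3 + z^4) gives running coefficients 1,1,1,1,2,2,2,2,2,1,0 for degrees 0…10.
Finally multiplying by (1 + z + z^2 + z^3), the product of all factors after the first has coefficients 1,2,3,4,5,6,7,8,8,7,5 for degrees 0…10.
[z^10] = 1·5 + 1·7 + 1·3 = 15.

15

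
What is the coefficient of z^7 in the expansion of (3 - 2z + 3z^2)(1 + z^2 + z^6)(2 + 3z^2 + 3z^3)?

5

(3 - 2z + 3z^2) has coefficients 3,-2,3 for degrees 0…2.
(1 + z^2 + z^6) has coefficients 1,0,1,0,0,0,1,0 for degrees 0…7.
Finally multiplying by (2 + 3z^2 + 3z^3), the product of all factors after the first has coefficients 2,0,5,3,3,3,2,0 for degrees 0…7.
[z^7] = 3·0 − 2·2 + 3·3 = 5.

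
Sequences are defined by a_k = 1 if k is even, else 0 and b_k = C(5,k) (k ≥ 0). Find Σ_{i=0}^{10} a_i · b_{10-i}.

16

The convolution is the x^10 coefficient of A(x)B(x).
Σ = 1·0 + 0·0 + 1·0 + 0·0 + 1·0 + 0·1 + 1·5 + 0·10 + 1·10 + 0·5 + 1·1 = 16.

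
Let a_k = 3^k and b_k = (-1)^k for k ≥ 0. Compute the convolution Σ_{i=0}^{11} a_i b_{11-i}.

The convolution is the t^11 coefficient of A(t)B(t).
Σ = 1·(-1) + 3·1 + 9·(-1) + 27·1 + 81·(-1) + 243·1 + 729·(-1) + 2187·1 + 6561·(-1) + 19683·1 + 59049·(-1) + 177147·1 = 132860.

132860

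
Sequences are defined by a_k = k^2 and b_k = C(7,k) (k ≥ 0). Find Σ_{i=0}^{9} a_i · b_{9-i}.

4096

This is [x^9] in the product of the two ordinary generating functions.
Σ = 0·0 + 1·0 + 4·1 + 9·7 + 16·21 + 25·35 + 36·35 + 49·21 + 64·7 + 81·1 = 4096.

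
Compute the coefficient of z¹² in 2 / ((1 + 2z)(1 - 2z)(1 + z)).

The denominator gives the recurrence a_n = −a_(n−1) + 4a_(n−2) + 4a_(n−3) for n ≥ 3; the numerator fixes a_0 = 2, a_1 = -2, a_2 = 10.
Iterating: 2, -2, 10, -10, 42, -42, 170, -170, 682, -682, 2730, -2730, 10922, so a_12 = 10922.

10922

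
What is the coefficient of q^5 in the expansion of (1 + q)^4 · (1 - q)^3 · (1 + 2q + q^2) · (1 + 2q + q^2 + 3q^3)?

-14

(1 + q)^4 has coefficients 1,4,6,4,1 for degrees 0…4.
(1 - q)^3 has coefficients 1,-3,3,-1,0,0 for degrees 0…5.
Multiplying by (1 + 2q + q^2) gives running coefficients 1,-1,-2,2,1,-1 for degrees 0…5.
Finally multiplying by (1 + 2q + q^2 + 3q^3), the product of all factors after the first has coefficients 1,1,-3,0,0,-3 for degrees 0…5.
[q^5] = 1·(-3) + 4·0 + 6·0 + 4·(-3) + 1·1 = -14.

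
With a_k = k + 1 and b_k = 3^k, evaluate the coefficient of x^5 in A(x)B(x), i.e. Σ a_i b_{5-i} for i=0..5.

543

Write out a_i and b_{5-i} for i = 0,…,5 and sum the products.
Σ = 1·243 + 2·81 + 3·27 + 4·9 + 5·3 + 6·1 = 543.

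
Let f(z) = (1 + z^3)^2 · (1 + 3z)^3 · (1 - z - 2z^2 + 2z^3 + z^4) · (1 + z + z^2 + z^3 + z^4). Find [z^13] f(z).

(1 + z^3)^2 has coefficients 1,0,0,2,0,0,1 for degrees 0…6.
(1 + 3z)^3 has coefficients 1,9,27,27,0,0,0,0,0,0,0,0,0,0 for degrees 0…13.
Multiplying by (1 - z - 2z^2 + 2z^3 + z^4) gives running coefficients 1,8,16,-16,-62,9,81,27,0,0,0,0,0,0 for degrees 0…13.
Finally multiplying by (1 + z + z^2 + z^3 + z^4), the product of all factors after the first has coefficients 1,9,25,9,-53,-45,28,39,55,117,108,27,0,0 for degrees 0…13.
[z^13] = 1·0 + 2·108 + 1·39 = 255.

255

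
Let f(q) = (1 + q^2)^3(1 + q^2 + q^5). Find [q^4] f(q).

6

(1 + q^2)^3 has coefficients 1,0,3,0,3 for degrees 0…4.
(1 + q^2 + q^5) has coefficients 1,0,1,0,0 for degrees 0…4.
[q^4] = 1·0 + 3·1 + 3·1 = 6.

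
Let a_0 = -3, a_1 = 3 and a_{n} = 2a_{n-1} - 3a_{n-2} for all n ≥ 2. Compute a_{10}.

The ordinary generating function has denominator 1 - 2x + 3x^2.
Iterating the recurrence: a_0,…,a_{10} = -3, 3, 15, 21, -3, -69, -129, -51, 285, 723, 591.

591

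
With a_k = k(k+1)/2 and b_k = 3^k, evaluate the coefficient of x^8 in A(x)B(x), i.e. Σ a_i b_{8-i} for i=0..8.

7356

This is [x^8] in the product of the two ordinary generating functions.
Σ = 0·6561 + 1·2187 + 3·729 + 6·243 + 10·81 + 15·27 + 21·9 + 28·3 + 36·1 = 7356.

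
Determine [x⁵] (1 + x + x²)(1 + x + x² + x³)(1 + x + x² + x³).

(1 + x + x²) has coefficients 1,1,1 for degrees 0…2.
(1 + x + x² + x³) has coefficients 1,1,1,1,0,0 for degrees 0…5.
Finally multiplying by (1 + x + x² + x³), the product of all factors after the first has coefficients 1,2,3,4,3,2 for degrees 0…5.
[x⁵] = 1·2 + 1·3 + 1·4 = 9.

9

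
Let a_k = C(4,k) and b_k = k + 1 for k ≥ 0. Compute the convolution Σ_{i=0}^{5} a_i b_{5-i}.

This is [x^5] in the product of the two ordinary generating functions.
Σ = 1·6 + 4·5 + 6·4 + 4·3 + 1·2 + 0·1 = 64.

64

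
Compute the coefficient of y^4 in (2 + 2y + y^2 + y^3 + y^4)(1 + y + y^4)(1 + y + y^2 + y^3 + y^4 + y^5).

(2 + 2y + y^2 + y^3 + y^4) has coefficients 2,2,1,1,1 for degrees 0…4.
(1 + y + y^4) has coefficients 1,1,0,0,1 for degrees 0…4.
Finally multiplying by (1 + y + y^2 + y^3 + y^4 + y^5), the product of all factors after the first has coefficients 1,2,2,2,3 for degrees 0…4.
[y^4] = 2·3 + 2·2 + 1·2 + 1·2 + 1·1 = 15.

15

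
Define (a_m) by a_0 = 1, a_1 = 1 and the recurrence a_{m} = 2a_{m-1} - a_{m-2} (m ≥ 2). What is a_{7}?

1

The ordinary generating function has denominator 1 - 2x + x^2.
Iterating the recurrence: a_0,…,a_{7} = 1, 1, 1, 1, 1, 1, 1, 1.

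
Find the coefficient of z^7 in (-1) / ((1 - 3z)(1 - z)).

-3280

Partial fractions give a closed form: a_n = (-3/2)·3^n + (1/2)·1^n.
At n = 7: a_7 = -3280.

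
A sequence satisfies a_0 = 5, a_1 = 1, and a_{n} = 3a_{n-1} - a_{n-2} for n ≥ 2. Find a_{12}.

-42187

The ordinary generating function has denominator 1 - 3x + x^2.
Iterating the recurrence: a_0,…,a_{12} = 5, 1, -2, -7, -19, -50, -131, -343, -898, -2351, -6155, -16114, -42187.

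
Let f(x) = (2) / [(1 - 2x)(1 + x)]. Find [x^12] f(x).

Partial fractions give a closed form: a_n = (4/3)·2^n + (2/3)·(-1)^n.
At n = 12: a_12 = 5462.

5462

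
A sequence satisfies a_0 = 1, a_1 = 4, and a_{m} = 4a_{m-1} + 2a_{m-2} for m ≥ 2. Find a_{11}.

The ordinary generating function has denominator 1 - 4x - 2x^2.
Iterating the recurrence: a_0,…,a_{11} = 1, 4, 18, 80, 356, 1584, 7048, 31360, 139536, 620864, 2762528, 12291840.

12291840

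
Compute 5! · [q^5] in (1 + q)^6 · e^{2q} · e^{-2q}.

720

The EGF product rule gives c_5 = Σ_{k_1+k_2+k_3=5} C(5; k_1,k_2,k_3) · ∏ g_i(k_i), where (1+q)^6 gives the falling factorial (6)_k; e^{2q} gives (2)^k; e^{-2q} gives (-2)^k.
g_1(k) for k = 0…5: 1, 6, 30, 120, 360, 720.
g_2(k) for k = 0…5: 1, 2, 4, 8, 16, 32.
g_3(k) for k = 0…5: 1, -2, 4, -8, 16, -32.
First combine the last two factors: h(k) = Σ_j C(k,j)·g_2(j)·g_3(k−j) for k = 0…5: 1, 0, 0, 0, 0, 0.
c_5 = Σ_k C(5,k)·g_1(k)·h(5−k) = 1·720·1 = 720.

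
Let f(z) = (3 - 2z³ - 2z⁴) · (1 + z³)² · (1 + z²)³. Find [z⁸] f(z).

(3 - 2z³ - 2z⁴) has coefficients 3,0,0,-2,-2 for degrees 0…4.
(1 + z³)² has coefficients 1,0,0,2,0,0,1,0,0 for degrees 0…8.
Finally multiplying by (1 + z²)³, the product of all factors after the first has coefficients 1,0,3,2,3,6,2,6,3 for degrees 0…8.
[z⁸] = 3·3 − 2·6 − 2·3 = -9.

-9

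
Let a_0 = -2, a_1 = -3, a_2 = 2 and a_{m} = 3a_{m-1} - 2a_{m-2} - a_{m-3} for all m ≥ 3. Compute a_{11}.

343

The ordinary generating function has denominator 1 - 3z + 2z^2 + z^3.
Iterating the recurrence: a_0,…,a_{11} = -2, -3, 2, 14, 41, 93, 183, 322, 507, 694, 746, 343.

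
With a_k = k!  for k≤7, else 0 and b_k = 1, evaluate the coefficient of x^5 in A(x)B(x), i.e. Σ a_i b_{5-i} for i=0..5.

Write out a_i and b_{5-i} for i = 0,…,5 and sum the products.
Σ = 1·1 + 1·1 + 2·1 + 6·1 + 24·1 + 120·1 = 154.

154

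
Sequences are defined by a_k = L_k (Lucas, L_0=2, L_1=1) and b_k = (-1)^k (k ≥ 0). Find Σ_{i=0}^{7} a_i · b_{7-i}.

15

Write out a_i and b_{7-i} for i = 0,…,7 and sum the products.
Σ = 2·(-1) + 1·1 + 3·(-1) + 4·1 + 7·(-1) + 11·1 + 18·(-1) + 29·1 = 15.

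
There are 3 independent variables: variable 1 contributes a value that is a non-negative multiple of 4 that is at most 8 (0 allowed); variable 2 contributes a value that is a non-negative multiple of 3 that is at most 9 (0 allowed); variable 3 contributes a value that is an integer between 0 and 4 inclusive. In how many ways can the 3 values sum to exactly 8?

The generating function for the choices is (1 + t^4 + t^8)·(1 + t^3 + t^6 + t^9)·(1 + t + t^2 + t^3 + t^4); the count is [t^8].
(1 + t^4 + t^8) has coefficients 1,0,0,0,1,0,0,0,1 for degrees 0…8.
(1 + t^3 + t^6 + t^9) has coefficients 1,0,0,1,0,0,1,0,0 for degrees 0…8.
Finally multiplying by (1 + t + t^2 + t^3 + t^4), the product of all factors after the first has coefficients 1,1,1,2,2,1,2,2,1 for degrees 0…8.
[t^8] = 1·1 + 1·2 + 1·1 = 4.

4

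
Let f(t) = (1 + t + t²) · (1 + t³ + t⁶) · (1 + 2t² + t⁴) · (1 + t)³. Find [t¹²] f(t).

(1 + t + t²) has coefficients 1,1,1 for degrees 0…2.
(1 + t³ + t⁶) has coefficients 1,0,0,1,0,0,1,0,0,0,0,0,0 for degrees 0…12.
Multiplying by (1 + 2t² + t⁴) gives running coefficients 1,0,2,1,1,2,1,1,2,0,1,0,0 for degrees 0…12.
Finally multiplying by (1 + t)³, the product of all factors after the first has coefficients 1,3,5,8,10,10,11,11,10,10,8,5,3 for degrees 0…12.
[t¹²] = 1·3 + 1·5 + 1·8 = 16.

16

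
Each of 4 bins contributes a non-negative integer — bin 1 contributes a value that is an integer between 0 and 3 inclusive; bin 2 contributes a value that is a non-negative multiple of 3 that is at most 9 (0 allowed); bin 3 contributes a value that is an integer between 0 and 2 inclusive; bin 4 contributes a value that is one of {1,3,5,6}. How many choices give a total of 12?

The generating function for the choices is (1 + q + q² + q³)·(1 + q³ + q⁶ + q⁹)·(1 + q + q²)·(q + q³ + q⁵ + q⁶); the count is [q¹²].
(1 + q + q² + q³) has coefficients 1,1,1,1 for degrees 0…3.
(1 + q³ + q⁶ + q⁹) has coefficients 1,0,0,1,0,0,1,0,0,1,0,0,0 for degrees 0…12.
Multiplying by (1 + q + q²) gives running coefficients 1,1,1,1,1,1,1,1,1,1,1,1,0 for degrees 0…12.
Finally multiplying by (q + q³ + q⁵ + q⁶), the product of all factors after the first has coefficients 0,1,1,2,2,3,4,4,4,4,4,4,4 for degrees 0…12.
[q¹²] = 1·4 + 1·4 + 1·4 + 1·4 = 16.

16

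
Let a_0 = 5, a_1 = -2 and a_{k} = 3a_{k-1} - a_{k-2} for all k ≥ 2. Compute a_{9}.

The ordinary generating function has denominator 1 - 3q + q^2.
Iterating the recurrence: a_0,…,a_{9} = 5, -2, -11, -31, -82, -215, -563, -1474, -3859, -10103.

-10103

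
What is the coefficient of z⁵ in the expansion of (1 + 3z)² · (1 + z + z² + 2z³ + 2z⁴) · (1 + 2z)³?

(1 + 3z)² has coefficients 1,6,9 for degrees 0…2.
(1 + z + z² + 2z³ + 2z⁴) has coefficients 1,1,1,2,2,0 for degrees 0…5.
Finally multiplying by (1 + 2z)³, the product of all factors after the first has coefficients 1,7,19,28,34,44 for degrees 0…5.
[z⁵] = 1·44 + 6·34 + 9·28 = 500.

500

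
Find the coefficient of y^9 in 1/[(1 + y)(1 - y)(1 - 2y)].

682

Partial fractions give a closed form: a_n = (1/6)·(-1)^n + (-1/2)·1^n + (4/3)·2^n.
At n = 9: a_9 = 682.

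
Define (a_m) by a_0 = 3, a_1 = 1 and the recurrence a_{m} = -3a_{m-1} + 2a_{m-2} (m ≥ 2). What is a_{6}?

The ordinary generating function has denominator 1 + 3q - 2q^2.
Iterating the recurrence: a_0,…,a_{6} = 3, 1, 3, -7, 27, -95, 339.

339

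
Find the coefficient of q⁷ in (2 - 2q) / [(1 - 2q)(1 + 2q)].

-128

Partial fractions give a closed form: a_n = (1/2)·2^n + (3/2)·(-2)^n.
At n = 7: a_7 = -128.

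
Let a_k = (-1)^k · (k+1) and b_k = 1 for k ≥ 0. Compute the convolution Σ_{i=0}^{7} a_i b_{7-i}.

The convolution is the x^7 coefficient of A(x)B(x).
Σ = 1·1 − 2·1 + 3·1 − 4·1 + 5·1 − 6·1 + 7·1 − 8·1 = -4.

-4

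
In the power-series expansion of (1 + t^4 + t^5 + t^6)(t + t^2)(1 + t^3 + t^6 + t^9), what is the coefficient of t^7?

(1 + t^4 + t^5 + t^6) has coefficients 1,0,0,0,1,1,1 for degrees 0…6.
(t + t^2) has coefficients 0,1,1,0,0,0,0,0 for degrees 0…7.
Finally multiplying by (1 + t^3 + t^6 + t^9), the product of all factors after the first has coefficients 0,1,1,0,1,1,0,1 for degrees 0…7.
[t^7] = 1·1 + 1·0 + 1·1 + 1·1 = 3.

3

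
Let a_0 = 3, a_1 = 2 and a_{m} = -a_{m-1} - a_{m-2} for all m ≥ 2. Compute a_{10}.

2

The ordinary generating function has denominator 1 + q + q^2.
Iterating the recurrence: a_0,…,a_{10} = 3, 2, -5, 3, 2, -5, 3, 2, -5, 3, 2.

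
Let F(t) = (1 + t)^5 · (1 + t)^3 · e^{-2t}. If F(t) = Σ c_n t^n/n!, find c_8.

The EGF product rule gives c_8 = Σ_{k_1+k_2+k_3=8} C(8; k_1,k_2,k_3) · ∏ g_i(k_i), where (1+t)^5 gives the falling factorial (5)_k; (1+t)^3 gives the falling factorial (3)_k; e^{-2t} gives (-2)^k.
g_1(k) for k = 0…8: 1, 5, 20, 60, 120, 120, 0, 0, 0.
g_2(k) for k = 0…8: 1, 3, 6, 6, 0, 0, 0, 0, 0.
g_3(k) for k = 0…8: 1, -2, 4, -8, 16, -32, 64, -128, 256.
First combine the last two factors: h(k) = Σ_j C(k,j)·g_2(j)·g_3(k−j) for k = 0…8: 1, 1, -2, -2, 16, -32, -32, 544, -2816.
c_8 = Σ_k C(8,k)·g_1(k)·h(8−k) = 1·1·(-2816) + 8·5·544 + 28·20·(-32) + 56·60·(-32) + 70·120·16 + 56·120·(-2) = −2816 + 21760 − 17920 − 107520 + 134400 − 13440 = 14464.

14464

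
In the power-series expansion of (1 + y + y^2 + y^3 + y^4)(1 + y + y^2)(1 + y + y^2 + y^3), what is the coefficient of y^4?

(1 + y + y^2 + y^3 + y^4) has coefficients 1,1,1,1,1 for degrees 0…4.
(1 + y + y^2) has coefficients 1,1,1,0,0 for degrees 0…4.
Finally multiplying by (1 + y + y^2 + y^3), the product of all factors after the first has coefficients 1,2,3,3,2 for degrees 0…4.
[y^4] = 1·2 + 1·3 + 1·3 + 1·2 + 1·1 = 11.

11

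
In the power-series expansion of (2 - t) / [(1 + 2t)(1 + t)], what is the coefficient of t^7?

-637

Partial fractions give a closed form: a_n = (5)·(-2)^n + (-3)·(-1)^n.
At n = 7: a_7 = -637.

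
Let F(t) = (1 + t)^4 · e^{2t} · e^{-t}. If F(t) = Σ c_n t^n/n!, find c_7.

The EGF product rule gives c_7 = Σ_{k_1+k_2+k_3=7} C(7; k_1,k_2,k_3) · ∏ g_i(k_i), where (1+t)^4 gives the falling factorial (4)_k; e^{2t} gives (2)^k; e^{-t} gives (-1)^k.
g_1(k) for k = 0…7: 1, 4, 12, 24, 24, 0, 0, 0.
g_2(k) for k = 0…7: 1, 2, 4, 8, 16, 32, 64, 128.
g_3(k) for k = 0…7: 1, -1, 1, -1, 1, -1, 1, -1.
First combine the last two factors: h(k) = Σ_j C(k,j)·g_2(j)·g_3(k−j) for k = 0…7: 1, 1, 1, 1, 1, 1, 1, 1.
c_7 = Σ_k C(7,k)·g_1(k)·h(7−k) = 1·1·1 + 7·4·1 + 21·12·1 + 35·24·1 + 35·24·1 = 1 + 28 + 252 + 840 + 840 = 1961.

1961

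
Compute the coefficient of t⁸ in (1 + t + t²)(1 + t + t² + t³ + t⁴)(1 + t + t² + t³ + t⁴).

(1 + t + t²) has coefficients 1,1,1 for degrees 0…2.
(1 + t + t² + t³ + t⁴) has coefficients 1,1,1,1,1,0,0,0,0 for degrees 0…8.
Finally multiplying by (1 + t + t² + t³ + t⁴), the product of all factors after the first has coefficients 1,2,3,4,5,4,3,2,1 for degrees 0…8.
[t⁸] = 1·1 + 1·2 + 1·3 = 6.

6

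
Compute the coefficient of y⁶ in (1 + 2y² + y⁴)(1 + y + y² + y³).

(1 + 2y² + y⁴) has coefficients 1,0,2,0,1 for degrees 0…4.
(1 + y + y² + y³) has coefficients 1,1,1,1,0,0,0 for degrees 0…6.
[y⁶] = 1·0 + 2·0 + 1·1 = 1.

1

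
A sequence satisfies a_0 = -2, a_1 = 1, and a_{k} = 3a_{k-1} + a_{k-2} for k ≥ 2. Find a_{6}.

142

The ordinary generating function has denominator 1 - 3q - q^2.
Iterating the recurrence: a_0,…,a_{6} = -2, 1, 1, 4, 13, 43, 142.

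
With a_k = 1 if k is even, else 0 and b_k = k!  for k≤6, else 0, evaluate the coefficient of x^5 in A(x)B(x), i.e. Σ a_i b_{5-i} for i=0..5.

The convolution is the x^5 coefficient of A(x)B(x).
Σ = 1·120 + 0·24 + 1·6 + 0·2 + 1·1 + 0·1 = 127.

127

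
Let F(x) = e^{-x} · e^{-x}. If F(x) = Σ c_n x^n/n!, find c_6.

64

The EGF product rule gives c_6 = Σ_{k_1+k_2=6} C(6; k_1,k_2) · ∏ g_i(k_i), where e^{-x} gives (-1)^k; e^{-x} gives (-1)^k.
g_1(k) for k = 0…6: 1, -1, 1, -1, 1, -1, 1.
g_2(k) for k = 0…6: 1, -1, 1, -1, 1, -1, 1.
c_6 = Σ_k C(6,k)·g_1(k)·g_2(6−k) = 1·1·1 + 6·(-1)·(-1) + 15·1·1 + 20·(-1)·(-1) + 15·1·1 + 6·(-1)·(-1) + 1·1·1 = 1 + 6 + 15 + 20 + 15 + 6 + 1 = 64.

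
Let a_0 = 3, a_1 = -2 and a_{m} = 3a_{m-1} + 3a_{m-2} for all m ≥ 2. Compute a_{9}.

13203

The ordinary generating function has denominator 1 - 3t - 3t^2.
Iterating the recurrence: a_0,…,a_{9} = 3, -2, 3, 3, 18, 63, 243, 918, 3483, 13203.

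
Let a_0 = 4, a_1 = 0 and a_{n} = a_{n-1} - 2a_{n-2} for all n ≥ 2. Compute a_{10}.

136

The ordinary generating function has denominator 1 - z + 2z^2.
Iterating the recurrence: a_0,…,a_{10} = 4, 0, -8, -8, 8, 24, 8, -40, -56, 24, 136.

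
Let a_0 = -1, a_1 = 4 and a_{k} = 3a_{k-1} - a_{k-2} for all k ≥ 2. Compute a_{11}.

The ordinary generating function has denominator 1 - 3x + x^2.
Iterating the recurrence: a_0,…,a_{11} = -1, 4, 13, 35, 92, 241, 631, 1652, 4325, 11323, 29644, 77609.

77609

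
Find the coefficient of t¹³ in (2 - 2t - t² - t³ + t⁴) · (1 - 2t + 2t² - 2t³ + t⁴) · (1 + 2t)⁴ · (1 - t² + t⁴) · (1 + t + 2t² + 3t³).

73

(2 - 2t - t² - t³ + t⁴) has coefficients 2,-2,-1,-1,1 for degrees 0…4.
(1 - 2t + 2t² - 2t³ + t⁴) has coefficients 1,-2,2,-2,1,0,0,0,0,0,0,0,0,0 for degrees 0…13.
Multiplying by (1 + 2t)⁴ gives running coefficients 1,6,10,-2,-15,-8,-8,0,16,0,0,0,0,0 for degrees 0…13.
Multiplying by (1 - t² + t⁴) gives running coefficients 1,6,9,-8,-24,0,17,6,9,-8,-24,0,16,0 for degrees 0…13.
Finally multiplying by (1 + t + 2t² + 3t³), the product of all factors after the first has coefficients 1,7,17,16,4,-13,-55,-49,49,64,4,-13,-56,-56 for degrees 0…13.
[t¹³] = 2·(-56) − 2·(-56) − 1·(-13) − 1·4 + 1·64 = 73.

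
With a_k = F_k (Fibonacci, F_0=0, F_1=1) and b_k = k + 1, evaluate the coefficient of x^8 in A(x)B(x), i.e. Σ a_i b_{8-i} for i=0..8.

133

This is [x^8] in the product of the two ordinary generating functions.
Σ = 0·9 + 1·8 + 1·7 + 2·6 + 3·5 + 5·4 + 8·3 + 13·2 + 21·1 = 133.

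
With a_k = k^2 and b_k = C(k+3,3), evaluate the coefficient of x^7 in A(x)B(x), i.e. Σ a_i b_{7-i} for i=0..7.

Write out a_i and b_{7-i} for i = 0,…,7 and sum the products.
Σ = 0·120 + 1·84 + 4·56 + 9·35 + 16·20 + 25·10 + 36·4 + 49·1 = 1386.

1386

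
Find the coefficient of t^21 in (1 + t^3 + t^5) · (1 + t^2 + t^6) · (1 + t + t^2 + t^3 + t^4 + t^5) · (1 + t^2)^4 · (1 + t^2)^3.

230

(1 + t^3 + t^5) has coefficients 1,0,0,1,0,1 for degrees 0…5.
(1 + t^2 + t^6) has coefficients 1,0,1,0,0,0,1,0,0,0,0,0,0,0,0,0,0,0,0,0,0,0 for degrees 0…21.
Multiplying by (1 + t + t^2 + t^3 + t^4 + t^5) gives running coefficients 1,1,2,2,2,2,2,2,1,1,1,1,0,0,0,0,0,0,0,0,0,0 for degrees 0…21.
Multiplying by (1 + t^2)^4 gives running coefficients 1,1,6,6,16,16,26,26,30,30,27,27,20,20,12,12,5,5,1,1,0,0 for degrees 0…21.
Finally multiplying by (1 + t^2)^3, the product of all factors after the first has coefficients 1,1,9,9,37,37,93,93,162,162,211,211,217,217,183,183,128,128,72,72,30,30 for degrees 0…21.
[t^21] = 1·30 + 1·72 + 1·128 = 230.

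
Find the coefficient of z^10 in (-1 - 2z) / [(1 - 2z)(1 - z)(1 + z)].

Partial fractions give a closed form: a_n = (-8/3)·2^n + (3/2)·1^n + (1/6)·(-1)^n.
At n = 10: a_10 = -2729.

-2729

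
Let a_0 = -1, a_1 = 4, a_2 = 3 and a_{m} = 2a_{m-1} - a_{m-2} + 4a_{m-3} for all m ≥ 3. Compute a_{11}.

3270

The ordinary generating function has denominator 1 - 2q + q^2 - 4q^3.
Iterating the recurrence: a_0,…,a_{11} = -1, 4, 3, -2, 9, 32, 47, 98, 277, 644, 1403, 3270.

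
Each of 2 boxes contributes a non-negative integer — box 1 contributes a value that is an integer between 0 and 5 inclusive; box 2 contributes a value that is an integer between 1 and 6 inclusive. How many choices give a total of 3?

The generating function for the choices is (1 + y + y^2 + y^3 + y^4 + y^5)·(y + y^2 + y^3 + y^4 + y^5 + y^6); the count is [y^3].
(1 + y + y^2 + y^3 + y^4 + y^5) has coefficients 1,1,1,1 for degrees 0…3.
(y + y^2 + y^3 + y^4 + y^5 + y^6) has coefficients 0,1,1,1 for degrees 0…3.
[y^3] = 1·1 + 1·1 + 1·1 + 1·0 = 3.

3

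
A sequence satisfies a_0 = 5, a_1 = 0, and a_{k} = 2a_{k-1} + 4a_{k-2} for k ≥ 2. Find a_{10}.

The ordinary generating function has denominator 1 - 2z - 4z^2.
Iterating the recurrence: a_0,…,a_{10} = 5, 0, 20, 40, 160, 480, 1600, 5120, 16640, 53760, 174080.

174080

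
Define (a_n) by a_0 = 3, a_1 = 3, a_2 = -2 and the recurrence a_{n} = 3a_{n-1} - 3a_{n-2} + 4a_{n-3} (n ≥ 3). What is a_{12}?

8889

The ordinary generating function has denominator 1 - 3y + 3y^2 - 4y^3.
Iterating the recurrence: a_0,…,a_{12} = 3, 3, -2, -3, 9, 28, 45, 87, 238, 633, 1533, 3652, 8889.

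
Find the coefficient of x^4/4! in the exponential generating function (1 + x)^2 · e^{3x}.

The EGF product rule gives c_4 = Σ_{k_1+k_2=4} C(4; k_1,k_2) · ∏ g_i(k_i), where (1+x)^2 gives the falling factorial (2)_k; e^{3x} gives (3)^k.
g_1(k) for k = 0…4: 1, 2, 2, 0, 0.
g_2(k) for k = 0…4: 1, 3, 9, 27, 81.
c_4 = Σ_k C(4,k)·g_1(k)·g_2(4−k) = 1·1·81 + 4·2·27 + 6·2·9 = 81 + 216 + 108 = 405.

405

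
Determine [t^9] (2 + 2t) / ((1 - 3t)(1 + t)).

39366

The denominator gives the recurrence a_n = 2a_(n−1) + 3a_(n−2) for n ≥ 2; the numerator fixes a_0 = 2, a_1 = 6.
Iterating: 2, 6, 18, 54, 162, 486, 1458, 4374, 13122, 39366, so a_9 = 39366.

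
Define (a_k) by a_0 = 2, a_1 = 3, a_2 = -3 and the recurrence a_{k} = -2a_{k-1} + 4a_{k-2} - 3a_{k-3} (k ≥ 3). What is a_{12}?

-820350

The ordinary generating function has denominator 1 + 2q - 4q^2 + 3q^3.
Iterating the recurrence: a_0,…,a_{12} = 2, 3, -3, 12, -45, 147, -510, 1743, -5967, 20436, -69969, 239583, -820350.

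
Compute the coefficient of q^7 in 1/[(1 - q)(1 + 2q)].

-85

Partial fractions give a closed form: a_n = (1/3)·1^n + (2/3)·(-2)^n.
At n = 7: a_7 = -85.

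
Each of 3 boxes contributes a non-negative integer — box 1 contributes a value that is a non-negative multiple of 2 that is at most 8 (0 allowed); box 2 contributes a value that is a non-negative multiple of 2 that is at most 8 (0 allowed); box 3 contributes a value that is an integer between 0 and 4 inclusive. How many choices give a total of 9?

The generating function for the choices is (1 + y^2 + y^4 + y^6 + y^8)·(1 + y^2 + y^4 + y^6 + y^8)·(1 + y + y^2 + y^3 + y^4); the count is [y^9].
(1 + y^2 + y^4 + y^6 + y^8) has coefficients 1,0,1,0,1,0,1,0,1 for degrees 0…8.
(1 + y^2 + y^4 + y^6 + y^8) has coefficients 1,0,1,0,1,0,1,0,1,0 for degrees 0…9.
Finally multiplying by (1 + y + y^2 + y^3 + y^4), the product of all factors after the first has coefficients 1,1,2,2,3,2,3,2,3,2 for degrees 0…9.
[y^9] = 1·2 + 1·2 + 1·2 + 1·2 + 1·1 = 9.

9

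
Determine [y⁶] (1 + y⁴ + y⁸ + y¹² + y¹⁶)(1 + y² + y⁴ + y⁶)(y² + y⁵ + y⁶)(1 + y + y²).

(1 + y⁴ + y⁸ + y¹² + y¹⁶) has coefficients 1,0,0,0,1,0,0 for degrees 0…6.
(1 + y² + y⁴ + y⁶) has coefficients 1,0,1,0,1,0,1 for degrees 0…6.
Multiplying by (y² + y⁵ + y⁶) gives running coefficients 0,0,1,0,1,1,2 for degrees 0…6.
Finally multiplying by (1 + y + y²), the product of all factors after the first has coefficients 0,0,1,1,2,2,4 for degrees 0…6.
[y⁶] = 1·4 + 1·1 = 5.

5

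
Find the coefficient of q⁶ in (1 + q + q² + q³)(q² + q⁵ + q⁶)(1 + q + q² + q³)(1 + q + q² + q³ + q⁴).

(1 + q + q² + q³) has coefficients 1,1,1,1 for degrees 0…3.
(q² + q⁵ + q⁶) has coefficients 0,0,1,0,0,1,1 for degrees 0…6.
Multiplying by (1 + q + q² + q³) gives running coefficients 0,0,1,1,1,2,2 for degrees 0…6.
Finally multiplying by (1 + q + q² + q³ + q⁴), the product of all factors after the first has coefficients 0,0,1,2,3,5,7 for degrees 0…6.
[q⁶] = 1·7 + 1·5 + 1·3 + 1·2 = 17.

17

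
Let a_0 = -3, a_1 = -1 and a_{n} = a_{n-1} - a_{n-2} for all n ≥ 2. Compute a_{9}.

3

The ordinary generating function has denominator 1 - q + q^2.
Iterating the recurrence: a_0,…,a_{9} = -3, -1, 2, 3, 1, -2, -3, -1, 2, 3.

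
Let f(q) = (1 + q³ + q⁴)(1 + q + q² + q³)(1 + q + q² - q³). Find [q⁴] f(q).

(1 + q³ + q⁴) has coefficients 1,0,0,1,1 for degrees 0…4.
(1 + q + q² + q³) has coefficients 1,1,1,1,0 for degrees 0…4.
Finally multiplying by (1 + q + q² - q³), the product of all factors after the first has coefficients 1,2,3,2,1 for degrees 0…4.
[q⁴] = 1·1 + 1·2 + 1·1 = 4.

4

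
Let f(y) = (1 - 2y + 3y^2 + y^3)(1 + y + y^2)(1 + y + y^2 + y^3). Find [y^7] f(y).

5

(1 - 2y + 3y^2 + y^3) has coefficients 1,-2,3,1 for degrees 0…3.
(1 + y + y^2) has coefficients 1,1,1,0,0,0,0,0 for degrees 0…7.
Finally multiplying by (1 + y + y^2 + y^3), the product of all factors after the first has coefficients 1,2,3,3,2,1,0,0 for degrees 0…7.
[y^7] = 1·0 − 2·0 + 3·1 + 1·2 = 5.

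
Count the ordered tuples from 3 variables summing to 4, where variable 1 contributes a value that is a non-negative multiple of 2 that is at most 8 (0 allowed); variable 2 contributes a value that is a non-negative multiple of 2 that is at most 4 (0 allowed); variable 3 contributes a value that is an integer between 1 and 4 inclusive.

The generating function for the choices is (1 + t^2 + t^4 + t^6 + t^8)·(1 + t^2 + t^4)·(t + t^2 + t^3 + t^4); the count is [t^4].
(1 + t^2 + t^4 + t^6 + t^8) has coefficients 1,0,1,0,1 for degrees 0…4.
(1 + t^2 + t^4) has coefficients 1,0,1,0,1 for degrees 0…4.
Finally multiplying by (t + t^2 + t^3 + t^4), the product of all factors after the first has coefficients 0,1,1,2,2 for degrees 0…4.
[t^4] = 1·2 + 1·1 + 1·0 = 3.

3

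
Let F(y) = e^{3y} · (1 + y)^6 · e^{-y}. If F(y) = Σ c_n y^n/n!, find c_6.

The EGF product rule gives c_6 = Σ_{k_1+k_2+k_3=6} C(6; k_1,k_2,k_3) · ∏ g_i(k_i), where e^{3y} gives (3)^k; (1+y)^6 gives the falling factorial (6)_k; e^{-y} gives (-1)^k.
g_1(k) for k = 0…6: 1, 3, 9, 27, 81, 243, 729.
g_2(k) for k = 0…6: 1, 6, 30, 120, 360, 720, 720.
g_3(k) for k = 0…6: 1, -1, 1, -1, 1, -1, 1.
First combine the last two factors: h(k) = Σ_j C(k,j)·g_2(j)·g_3(k−j) for k = 0…6: 1, 5, 19, 47, 37, -151, -185.
c_6 = Σ_k C(6,k)·g_1(k)·h(6−k) = 1·1·(-185) + 6·3·(-151) + 15·9·37 + 20·27·47 + 15·81·19 + 6·243·5 + 1·729·1 = −185 − 2718 + 4995 + 25380 + 23085 + 7290 + 729 = 58576.

58576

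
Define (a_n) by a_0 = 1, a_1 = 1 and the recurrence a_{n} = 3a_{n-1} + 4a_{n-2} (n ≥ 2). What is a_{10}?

The ordinary generating function has denominator 1 - 3x - 4x^2.
Iterating the recurrence: a_0,…,a_{10} = 1, 1, 7, 25, 103, 409, 1639, 6553, 26215, 104857, 419431.

419431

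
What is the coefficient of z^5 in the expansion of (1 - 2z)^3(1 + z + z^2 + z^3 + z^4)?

-2

(1 - 2z)^3 has coefficients 1,-6,12,-8 for degrees 0…3.
(1 + z + z^2 + z^3 + z^4) has coefficients 1,1,1,1,1,0 for degrees 0…5.
[z^5] = 1·0 − 6·1 + 12·1 − 8·1 = -2.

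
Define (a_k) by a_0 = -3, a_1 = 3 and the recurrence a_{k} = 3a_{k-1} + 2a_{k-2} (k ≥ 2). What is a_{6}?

The ordinary generating function has denominator 1 - 3z - 2z^2.
Iterating the recurrence: a_0,…,a_{6} = -3, 3, 3, 15, 51, 183, 651.

651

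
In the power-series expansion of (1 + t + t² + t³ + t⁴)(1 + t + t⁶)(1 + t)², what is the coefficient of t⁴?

8

(1 + t + t² + t³ + t⁴) has coefficients 1,1,1,1,1 for degrees 0…4.
(1 + t + t⁶) has coefficients 1,1,0,0,0 for degrees 0…4.
Finally multiplying by (1 + t)², the product of all factors after the first has coefficients 1,3,3,1,0 for degrees 0…4.
[t⁴] = 1·0 + 1·1 + 1·3 + 1·3 + 1·1 = 8.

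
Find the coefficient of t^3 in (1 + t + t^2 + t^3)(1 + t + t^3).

(1 + t + t^2 + t^3) has coefficients 1,1,1,1 for degrees 0…3.
(1 + t + t^3) has coefficients 1,1,0,1 for degrees 0…3.
[t^3] = 1·1 + 1·0 + 1·1 + 1·1 = 3.

3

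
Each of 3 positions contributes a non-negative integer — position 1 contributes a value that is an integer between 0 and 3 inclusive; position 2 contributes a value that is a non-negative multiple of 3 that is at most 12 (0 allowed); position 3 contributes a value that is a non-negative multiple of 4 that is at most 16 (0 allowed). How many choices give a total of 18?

The generating function for the choices is (1 + q + q^2 + q^3)·(1 + q^3 + q^6 + q^9 + q^12)·(1 + q^4 + q^8 + q^12 + q^16); the count is [q^18].
(1 + q + q^2 + q^3) has coefficients 1,1,1,1 for degrees 0…3.
(1 + q^3 + q^6 + q^9 + q^12) has coefficients 1,0,0,1,0,0,1,0,0,1,0,0,1,0,0,0,0,0,0 for degrees 0…18.
Finally multiplying by (1 + q^4 + q^8 + q^12 + q^16), the product of all factors after the first has coefficients 1,0,0,1,1,0,1,1,1,1,1,1,2,1,1,1,2,1,1 for degrees 0…18.
[q^18] = 1·1 + 1·1 + 1·2 + 1·1 = 5.

5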